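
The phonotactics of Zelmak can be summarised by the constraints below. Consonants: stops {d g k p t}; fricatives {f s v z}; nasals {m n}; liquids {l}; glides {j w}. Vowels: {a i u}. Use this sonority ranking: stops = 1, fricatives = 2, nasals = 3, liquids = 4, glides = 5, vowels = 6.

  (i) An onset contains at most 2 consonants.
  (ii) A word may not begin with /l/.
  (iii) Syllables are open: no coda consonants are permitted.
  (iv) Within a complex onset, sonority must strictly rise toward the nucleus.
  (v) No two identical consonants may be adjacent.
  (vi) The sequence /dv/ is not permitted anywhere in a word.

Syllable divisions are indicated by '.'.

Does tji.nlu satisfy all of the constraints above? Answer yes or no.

tji.nlu — σ1 onset /tj/ (1→5 rises), coda /∅/ ok; σ2 onset /nl/ (3→4 rises), coda /∅/ ok → permitted

yes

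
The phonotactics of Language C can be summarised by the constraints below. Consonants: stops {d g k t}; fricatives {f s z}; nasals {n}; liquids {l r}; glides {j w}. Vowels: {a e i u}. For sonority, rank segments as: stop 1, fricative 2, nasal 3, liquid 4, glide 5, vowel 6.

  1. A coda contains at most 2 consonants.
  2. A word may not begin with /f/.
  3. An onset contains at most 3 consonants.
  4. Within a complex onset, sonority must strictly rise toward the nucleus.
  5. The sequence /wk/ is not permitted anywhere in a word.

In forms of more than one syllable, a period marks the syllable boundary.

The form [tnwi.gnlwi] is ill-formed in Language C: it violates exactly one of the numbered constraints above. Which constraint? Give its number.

[tnwi.gnlwi]: syllable 2 onset /gnlw/ has 4 consonants (> 3).
This is a violation of constraint 3: "An onset contains at most 3 consonants."
The remaining constraints (1, 2, 4, 5) are satisfied.

3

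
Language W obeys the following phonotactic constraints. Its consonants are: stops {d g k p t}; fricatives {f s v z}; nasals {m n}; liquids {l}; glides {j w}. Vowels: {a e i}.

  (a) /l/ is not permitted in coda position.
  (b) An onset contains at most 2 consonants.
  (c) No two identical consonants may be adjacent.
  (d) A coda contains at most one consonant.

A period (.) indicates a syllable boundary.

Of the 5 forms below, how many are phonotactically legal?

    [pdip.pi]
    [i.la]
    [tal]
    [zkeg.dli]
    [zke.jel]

[pdip.pi] — violates constraint (c): adjacent identical consonants /pp/ → phonotactically illegal
[i.la] — σ1 onset /∅/, coda /∅/ ok; σ2 onset /l/, coda /∅/ ok → phonotactically legal
[tal] — violates constraint (a): syllable 1 coda contains /l/ → phonotactically illegal
[zkeg.dli] — σ1 onset /zk/ (2C), coda /g/ ok; σ2 onset /dl/ (2C), coda /∅/ ok → phonotactically legal
[zke.jel] — violates constraint (a): syllable 2 coda contains /l/ → phonotactically illegal
Phonotactically legal: [i.la], [zkeg.dli] → 2.

2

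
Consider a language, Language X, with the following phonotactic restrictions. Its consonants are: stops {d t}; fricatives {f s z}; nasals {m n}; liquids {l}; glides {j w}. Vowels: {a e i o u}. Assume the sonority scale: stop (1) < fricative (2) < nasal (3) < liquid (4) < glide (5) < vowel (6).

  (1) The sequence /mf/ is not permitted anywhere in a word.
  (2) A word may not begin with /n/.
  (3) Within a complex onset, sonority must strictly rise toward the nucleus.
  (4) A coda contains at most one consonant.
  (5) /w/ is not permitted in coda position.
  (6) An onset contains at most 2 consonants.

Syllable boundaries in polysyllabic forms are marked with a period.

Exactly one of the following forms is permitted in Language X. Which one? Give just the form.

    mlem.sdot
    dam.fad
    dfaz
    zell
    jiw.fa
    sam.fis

dfaz

mlem.sdot — violates constraint 3: syllable 2 onset /sd/: /s/ (fricative, 2) → /d/ (stop, 1) does not rise → not permitted
dam.fad — violates constraint 1: contains banned sequence /mf/ → not permitted
dfaz — σ1 onset /df/ (1→2 rises), coda /z/ ok → permitted
zell — violates constraint 4: syllable 1 coda /ll/ has 2 consonants (> 1) → not permitted
jiw.fa — violates constraint 5: syllable 1 coda contains /w/ → not permitted
sam.fis — violates constraint 1: contains banned sequence /mf/ → not permitted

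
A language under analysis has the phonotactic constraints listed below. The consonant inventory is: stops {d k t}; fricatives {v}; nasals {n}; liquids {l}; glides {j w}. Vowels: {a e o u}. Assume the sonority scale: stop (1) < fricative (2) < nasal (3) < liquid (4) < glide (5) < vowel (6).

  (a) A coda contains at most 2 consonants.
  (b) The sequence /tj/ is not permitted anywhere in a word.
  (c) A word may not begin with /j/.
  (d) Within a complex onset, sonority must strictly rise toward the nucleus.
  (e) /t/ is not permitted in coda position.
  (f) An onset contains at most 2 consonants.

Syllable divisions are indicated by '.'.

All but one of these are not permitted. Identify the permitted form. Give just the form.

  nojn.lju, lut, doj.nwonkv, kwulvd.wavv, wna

nojn.lju — σ1 onset /n/, coda /jn/ (2C) ok; σ2 onset /lj/ (4→5 rises), coda /∅/ ok → permitted
lut — violates constraint (e): syllable 1 coda contains /t/ → not permitted
doj.nwonkv — violates constraint (a): syllable 2 coda /nkv/ has 3 consonants (> 2) → not permitted
kwulvd.wavv — violates constraint (a): syllable 1 coda /lvd/ has 3 consonants (> 2) → not permitted
wna — violates constraint (d): syllable 1 onset /wn/: /w/ (glide, 5) → /n/ (nasal, 3) does not rise → not permitted

nojn.lju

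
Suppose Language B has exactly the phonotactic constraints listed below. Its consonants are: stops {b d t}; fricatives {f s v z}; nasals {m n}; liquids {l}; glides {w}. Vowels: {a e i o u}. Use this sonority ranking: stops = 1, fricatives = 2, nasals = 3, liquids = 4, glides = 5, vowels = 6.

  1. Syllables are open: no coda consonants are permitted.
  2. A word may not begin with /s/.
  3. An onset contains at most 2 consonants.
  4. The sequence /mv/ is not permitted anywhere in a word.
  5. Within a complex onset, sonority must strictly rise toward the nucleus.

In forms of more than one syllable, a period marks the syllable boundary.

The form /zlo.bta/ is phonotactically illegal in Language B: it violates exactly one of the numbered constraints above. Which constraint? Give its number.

5

/zlo.bta/: syllable 2 onset /bt/: /b/ (stop, 1) → /t/ (stop, 1) does not rise.
This is a violation of constraint 5: "Within a complex onset, sonority must strictly rise toward the nucleus."
The remaining constraints (1, 2, 3, 4) are satisfied.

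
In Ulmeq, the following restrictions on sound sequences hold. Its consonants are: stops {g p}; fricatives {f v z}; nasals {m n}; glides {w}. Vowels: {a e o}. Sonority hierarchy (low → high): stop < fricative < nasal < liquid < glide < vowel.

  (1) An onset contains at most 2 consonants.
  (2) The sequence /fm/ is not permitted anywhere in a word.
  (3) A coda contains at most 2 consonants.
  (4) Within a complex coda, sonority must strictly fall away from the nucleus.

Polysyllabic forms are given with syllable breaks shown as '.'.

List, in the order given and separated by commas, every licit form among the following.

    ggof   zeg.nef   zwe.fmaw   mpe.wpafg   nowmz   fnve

ggof, zeg.nef, mpe.wpafg

ggof — σ1 onset /gg/ (2C), coda /f/ ok → licit
zeg.nef — σ1 onset /z/, coda /g/ ok; σ2 onset /n/, coda /f/ ok → licit
zwe.fmaw — violates constraint 2: contains banned sequence /fm/ → illicit
mpe.wpafg — σ1 onset /mp/ (2C), coda /∅/ ok; σ2 onset /wp/ (2C), coda /fg/ (2→1 falls) ok → licit
nowmz — violates constraint 3: syllable 1 coda /wmz/ has 3 consonants (> 2) → illicit
fnve — violates constraint 1: syllable 1 onset /fnv/ has 3 consonants (> 2) → illicit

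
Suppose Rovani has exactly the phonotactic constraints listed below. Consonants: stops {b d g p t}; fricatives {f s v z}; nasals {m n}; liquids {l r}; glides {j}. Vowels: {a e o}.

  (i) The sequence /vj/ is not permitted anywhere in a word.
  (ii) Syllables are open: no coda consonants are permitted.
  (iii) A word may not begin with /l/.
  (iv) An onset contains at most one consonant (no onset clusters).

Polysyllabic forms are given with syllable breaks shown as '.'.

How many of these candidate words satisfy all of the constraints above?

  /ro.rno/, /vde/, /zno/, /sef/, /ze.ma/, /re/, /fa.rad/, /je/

/ro.rno/ — violates constraint (iv): syllable 2 onset /rn/ has 2 consonants (> 1) → ill-formed
/vde/ — violates constraint (iv): syllable 1 onset /vd/ has 2 consonants (> 1) → ill-formed
/zno/ — violates constraint (iv): syllable 1 onset /zn/ has 2 consonants (> 1) → ill-formed
/sef/ — violates constraint (ii): syllable 1 coda /f/ has 1 consonant (> 0) → ill-formed
/ze.ma/ — σ1 onset /z/, coda /∅/ ok; σ2 onset /m/, coda /∅/ ok → well-formed
/re/ — σ1 onset /r/, coda /∅/ ok → well-formed
/fa.rad/ — violates constraint (ii): syllable 2 coda /d/ has 1 consonant (> 0) → ill-formed
/je/ — σ1 onset /j/, coda /∅/ ok → well-formed
Well-formed: /ze.ma/, /re/, /je/ → 3.

3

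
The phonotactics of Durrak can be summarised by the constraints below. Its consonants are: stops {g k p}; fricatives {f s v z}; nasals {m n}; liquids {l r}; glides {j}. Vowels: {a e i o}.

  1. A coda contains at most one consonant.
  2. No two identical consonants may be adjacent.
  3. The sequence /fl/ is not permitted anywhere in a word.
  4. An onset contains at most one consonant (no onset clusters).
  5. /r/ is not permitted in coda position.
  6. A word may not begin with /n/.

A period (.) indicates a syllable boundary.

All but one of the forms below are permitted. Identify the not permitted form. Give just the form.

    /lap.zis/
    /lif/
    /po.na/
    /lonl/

/lonl/

/lap.zis/ — σ1 onset /l/, coda /p/ ok; σ2 onset /z/, coda /s/ ok → permitted
/lif/ — σ1 onset /l/, coda /f/ ok → permitted
/po.na/ — σ1 onset /p/, coda /∅/ ok; σ2 onset /n/, coda /∅/ ok → permitted
/lonl/ — violates constraint 1: syllable 1 coda /nl/ has 2 consonants (> 1) → not permitted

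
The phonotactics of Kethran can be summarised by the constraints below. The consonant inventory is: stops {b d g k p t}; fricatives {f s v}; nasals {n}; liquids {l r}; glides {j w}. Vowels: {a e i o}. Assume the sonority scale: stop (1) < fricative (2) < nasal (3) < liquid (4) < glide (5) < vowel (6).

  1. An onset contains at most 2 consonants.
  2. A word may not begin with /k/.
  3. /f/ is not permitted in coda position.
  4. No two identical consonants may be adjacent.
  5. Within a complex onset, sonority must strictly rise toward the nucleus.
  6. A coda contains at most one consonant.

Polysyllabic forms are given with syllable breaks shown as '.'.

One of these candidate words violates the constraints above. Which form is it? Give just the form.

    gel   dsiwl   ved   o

dsiwl

gel — σ1 onset /g/, coda /l/ ok → well-formed
dsiwl — violates constraint 6: syllable 1 coda /wl/ has 2 consonants (> 1) → ill-formed
ved — σ1 onset /v/, coda /d/ ok → well-formed
o — σ1 onset /∅/, coda /∅/ ok → well-formed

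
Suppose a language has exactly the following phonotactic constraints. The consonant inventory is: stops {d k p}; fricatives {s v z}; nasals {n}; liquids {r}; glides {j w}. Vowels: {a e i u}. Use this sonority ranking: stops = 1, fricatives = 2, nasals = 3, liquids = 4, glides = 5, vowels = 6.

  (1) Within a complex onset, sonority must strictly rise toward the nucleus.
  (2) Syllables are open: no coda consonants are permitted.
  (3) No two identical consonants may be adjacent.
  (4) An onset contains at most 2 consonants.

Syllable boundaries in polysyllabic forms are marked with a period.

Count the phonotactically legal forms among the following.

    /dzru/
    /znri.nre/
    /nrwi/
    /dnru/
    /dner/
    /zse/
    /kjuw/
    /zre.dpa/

/dzru/ — violates constraint 4: syllable 1 onset /dzr/ has 3 consonants (> 2) → phonotactically illegal
/znri.nre/ — violates constraint 4: syllable 1 onset /znr/ has 3 consonants (> 2) → phonotactically illegal
/nrwi/ — violates constraint 4: syllable 1 onset /nrw/ has 3 consonants (> 2) → phonotactically illegal
/dnru/ — violates constraint 4: syllable 1 onset /dnr/ has 3 consonants (> 2) → phonotactically illegal
/dner/ — violates constraint 2: syllable 1 coda /r/ has 1 consonant (> 0) → phonotactically illegal
/zse/ — violates constraint 1: syllable 1 onset /zs/: /z/ (fricative, 2) → /s/ (fricative, 2) does not rise → phonotactically illegal
/kjuw/ — violates constraint 2: syllable 1 coda /w/ has 1 consonant (> 0) → phonotactically illegal
/zre.dpa/ — violates constraint 1: syllable 2 onset /dp/: /d/ (stop, 1) → /p/ (stop, 1) does not rise → phonotactically illegal
No form is phonotactically legal → 0.

0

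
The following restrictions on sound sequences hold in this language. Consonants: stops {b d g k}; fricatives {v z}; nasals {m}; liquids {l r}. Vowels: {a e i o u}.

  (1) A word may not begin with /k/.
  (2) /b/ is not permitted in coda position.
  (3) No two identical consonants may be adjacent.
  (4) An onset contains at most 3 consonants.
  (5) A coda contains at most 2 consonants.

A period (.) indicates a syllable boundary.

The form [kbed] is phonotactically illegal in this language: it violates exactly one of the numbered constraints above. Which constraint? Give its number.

1

[kbed]: word begins with /k/.
This is a violation of constraint 1: "A word may not begin with /k/."
The remaining constraints (2, 3, 4, 5) are satisfied.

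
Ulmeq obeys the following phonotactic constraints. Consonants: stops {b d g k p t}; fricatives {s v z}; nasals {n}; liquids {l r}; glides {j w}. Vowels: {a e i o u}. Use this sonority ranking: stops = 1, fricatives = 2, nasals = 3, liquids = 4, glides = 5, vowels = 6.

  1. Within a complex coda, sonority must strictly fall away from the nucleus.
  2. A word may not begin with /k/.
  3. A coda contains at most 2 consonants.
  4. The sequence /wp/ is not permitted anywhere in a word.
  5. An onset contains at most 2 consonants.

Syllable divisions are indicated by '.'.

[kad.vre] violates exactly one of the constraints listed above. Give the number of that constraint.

[kad.vre]: word begins with /k/.
This is a violation of constraint 2: "A word may not begin with /k/."
The remaining constraints (1, 3, 4, 5) are satisfied.

2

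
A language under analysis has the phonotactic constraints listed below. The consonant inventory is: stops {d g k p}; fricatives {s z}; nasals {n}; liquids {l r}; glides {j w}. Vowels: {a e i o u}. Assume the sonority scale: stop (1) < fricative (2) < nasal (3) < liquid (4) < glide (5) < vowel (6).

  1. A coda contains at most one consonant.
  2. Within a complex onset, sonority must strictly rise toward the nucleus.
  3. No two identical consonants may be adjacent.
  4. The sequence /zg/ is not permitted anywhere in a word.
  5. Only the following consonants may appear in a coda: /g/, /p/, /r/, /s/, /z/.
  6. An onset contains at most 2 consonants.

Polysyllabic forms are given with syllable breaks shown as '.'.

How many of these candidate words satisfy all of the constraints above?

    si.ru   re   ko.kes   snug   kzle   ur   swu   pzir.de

si.ru — σ1 onset /s/, coda /∅/ ok; σ2 onset /r/, coda /∅/ ok → phonotactically legal
re — σ1 onset /r/, coda /∅/ ok → phonotactically legal
ko.kes — σ1 onset /k/, coda /∅/ ok; σ2 onset /k/, coda /s/ ok → phonotactically legal
snug — σ1 onset /sn/ (2→3 rises), coda /g/ ok → phonotactically legal
kzle — violates constraint 6: syllable 1 onset /kzl/ has 3 consonants (> 2) → phonotactically illegal
ur — σ1 onset /∅/, coda /r/ ok → phonotactically legal
swu — σ1 onset /sw/ (2→5 rises), coda /∅/ ok → phonotactically legal
pzir.de — σ1 onset /pz/ (1→2 rises), coda /r/ ok; σ2 onset /d/, coda /∅/ ok → phonotactically legal
Phonotactically legal: si.ru, re, ko.kes, snug, ur, swu, pzir.de → 7.

7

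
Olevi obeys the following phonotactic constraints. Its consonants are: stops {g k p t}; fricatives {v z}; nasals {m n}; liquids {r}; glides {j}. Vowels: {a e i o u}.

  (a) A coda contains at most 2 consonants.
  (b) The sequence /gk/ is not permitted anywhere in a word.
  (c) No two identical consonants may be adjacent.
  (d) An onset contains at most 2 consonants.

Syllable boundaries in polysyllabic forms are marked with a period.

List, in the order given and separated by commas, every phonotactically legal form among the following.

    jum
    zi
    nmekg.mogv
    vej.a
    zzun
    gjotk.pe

jum, zi, nmekg.mogv, vej.a, gjotk.pe

jum — σ1 onset /j/, coda /m/ ok → phonotactically legal
zi — σ1 onset /z/, coda /∅/ ok → phonotactically legal
nmekg.mogv — σ1 onset /nm/ (2C), coda /kg/ (2C) ok; σ2 onset /m/, coda /gv/ (2C) ok → phonotactically legal
vej.a — σ1 onset /v/, coda /j/ ok; σ2 onset /∅/, coda /∅/ ok → phonotactically legal
zzun — violates constraint (c): adjacent identical consonants /zz/ → phonotactically illegal
gjotk.pe — σ1 onset /gj/ (2C), coda /tk/ (2C) ok; σ2 onset /p/, coda /∅/ ok → phonotactically legal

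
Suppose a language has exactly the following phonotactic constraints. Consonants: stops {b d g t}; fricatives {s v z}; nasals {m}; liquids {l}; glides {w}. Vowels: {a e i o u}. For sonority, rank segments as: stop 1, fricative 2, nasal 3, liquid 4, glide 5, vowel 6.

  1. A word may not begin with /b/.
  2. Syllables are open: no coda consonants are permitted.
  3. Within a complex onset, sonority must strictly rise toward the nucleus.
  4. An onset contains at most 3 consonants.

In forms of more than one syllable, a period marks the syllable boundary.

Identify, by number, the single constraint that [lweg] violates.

[lweg]: syllable 1 coda /g/ has 1 consonant (> 0).
This is a violation of constraint 2: "Syllables are open: no coda consonants are permitted."
The remaining constraints (1, 3, 4) are satisfied.

2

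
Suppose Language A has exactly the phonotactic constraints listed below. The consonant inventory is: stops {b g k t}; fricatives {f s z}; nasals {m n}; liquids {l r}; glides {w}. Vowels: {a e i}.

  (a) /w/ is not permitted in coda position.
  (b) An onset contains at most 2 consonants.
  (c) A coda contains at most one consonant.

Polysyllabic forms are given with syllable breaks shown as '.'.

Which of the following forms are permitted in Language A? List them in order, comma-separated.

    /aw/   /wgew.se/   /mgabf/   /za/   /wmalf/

/za/

/aw/ — violates constraint (a): syllable 1 coda contains /w/ → not permitted
/wgew.se/ — violates constraint (a): syllable 1 coda contains /w/ → not permitted
/mgabf/ — violates constraint (c): syllable 1 coda /bf/ has 2 consonants (> 1) → not permitted
/za/ — σ1 onset /z/, coda /∅/ ok → permitted
/wmalf/ — violates constraint (c): syllable 1 coda /lf/ has 2 consonants (> 1) → not permitted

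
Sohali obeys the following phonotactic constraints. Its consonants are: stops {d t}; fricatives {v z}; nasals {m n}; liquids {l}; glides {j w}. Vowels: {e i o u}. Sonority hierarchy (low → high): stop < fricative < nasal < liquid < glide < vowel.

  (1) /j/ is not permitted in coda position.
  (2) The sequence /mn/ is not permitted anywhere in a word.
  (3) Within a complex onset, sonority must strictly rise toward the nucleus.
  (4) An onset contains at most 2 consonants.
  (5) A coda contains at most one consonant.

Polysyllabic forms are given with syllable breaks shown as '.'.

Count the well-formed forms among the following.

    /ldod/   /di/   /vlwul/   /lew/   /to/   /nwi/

/ldod/ — violates constraint 3: syllable 1 onset /ld/: /l/ (liquid, 4) → /d/ (stop, 1) does not rise → ill-formed
/di/ — σ1 onset /d/, coda /∅/ ok → well-formed
/vlwul/ — violates constraint 4: syllable 1 onset /vlw/ has 3 consonants (> 2) → ill-formed
/lew/ — σ1 onset /l/, coda /w/ ok → well-formed
/to/ — σ1 onset /t/, coda /∅/ ok → well-formed
/nwi/ — σ1 onset /nw/ (3→5 rises), coda /∅/ ok → well-formed
Well-formed: /di/, /lew/, /to/, /nwi/ → 4.

4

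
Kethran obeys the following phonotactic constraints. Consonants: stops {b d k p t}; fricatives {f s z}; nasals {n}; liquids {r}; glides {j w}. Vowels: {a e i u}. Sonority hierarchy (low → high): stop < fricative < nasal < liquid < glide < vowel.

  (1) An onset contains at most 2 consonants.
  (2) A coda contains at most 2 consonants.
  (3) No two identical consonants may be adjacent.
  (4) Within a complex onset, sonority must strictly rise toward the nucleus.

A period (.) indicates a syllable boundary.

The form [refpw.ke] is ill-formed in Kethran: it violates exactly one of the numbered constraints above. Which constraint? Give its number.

2

[refpw.ke]: syllable 1 coda /fpw/ has 3 consonants (> 2).
This is a violation of constraint 2: "A coda contains at most 2 consonants."
The remaining constraints (1, 3, 4) are satisfied.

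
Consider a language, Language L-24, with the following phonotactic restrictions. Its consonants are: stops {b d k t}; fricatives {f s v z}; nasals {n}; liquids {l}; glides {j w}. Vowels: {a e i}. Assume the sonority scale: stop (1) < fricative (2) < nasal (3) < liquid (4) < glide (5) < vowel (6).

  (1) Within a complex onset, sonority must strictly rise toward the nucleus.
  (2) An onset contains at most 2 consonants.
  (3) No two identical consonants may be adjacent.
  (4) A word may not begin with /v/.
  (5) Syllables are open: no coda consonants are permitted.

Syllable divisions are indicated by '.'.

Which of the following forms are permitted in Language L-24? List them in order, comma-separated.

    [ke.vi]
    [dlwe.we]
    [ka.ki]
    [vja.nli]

[ke.vi] — σ1 onset /k/, coda /∅/ ok; σ2 onset /v/, coda /∅/ ok → permitted
[dlwe.we] — violates constraint 2: syllable 1 onset /dlw/ has 3 consonants (> 2) → not permitted
[ka.ki] — σ1 onset /k/, coda /∅/ ok; σ2 onset /k/, coda /∅/ ok → permitted
[vja.nli] — violates constraint 4: word begins with /v/ → not permitted

[ke.vi], [ka.ki]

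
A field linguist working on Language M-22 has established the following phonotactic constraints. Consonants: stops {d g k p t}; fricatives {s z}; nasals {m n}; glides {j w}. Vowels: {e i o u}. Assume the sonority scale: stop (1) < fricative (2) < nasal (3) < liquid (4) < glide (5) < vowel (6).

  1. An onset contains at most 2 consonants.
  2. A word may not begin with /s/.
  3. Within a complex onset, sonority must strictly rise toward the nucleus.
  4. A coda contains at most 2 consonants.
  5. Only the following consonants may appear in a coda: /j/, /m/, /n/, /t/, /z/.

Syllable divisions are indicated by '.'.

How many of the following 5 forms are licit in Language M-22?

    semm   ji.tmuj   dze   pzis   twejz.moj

semm — violates constraint 2: word begins with /s/ → illicit
ji.tmuj — σ1 onset /j/, coda /∅/ ok; σ2 onset /tm/ (1→3 rises), coda /j/ ok → licit
dze — σ1 onset /dz/ (1→2 rises), coda /∅/ ok → licit
pzis — violates constraint 5: syllable 1 coda contains /s/, which is not a licensed coda consonant → illicit
twejz.moj — σ1 onset /tw/ (1→5 rises), coda /jz/ (2C) ok; σ2 onset /m/, coda /j/ ok → licit
Licit: ji.tmuj, dze, twejz.moj → 3.

3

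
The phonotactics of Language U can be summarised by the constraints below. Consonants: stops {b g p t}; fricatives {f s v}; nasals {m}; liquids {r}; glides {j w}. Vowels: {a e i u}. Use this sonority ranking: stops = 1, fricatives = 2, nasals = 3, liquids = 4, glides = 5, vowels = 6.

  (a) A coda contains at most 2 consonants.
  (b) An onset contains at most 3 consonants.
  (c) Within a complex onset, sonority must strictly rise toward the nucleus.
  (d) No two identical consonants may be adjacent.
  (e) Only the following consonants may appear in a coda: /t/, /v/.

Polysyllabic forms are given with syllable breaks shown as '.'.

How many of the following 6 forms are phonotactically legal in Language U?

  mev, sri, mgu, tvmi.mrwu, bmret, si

mev — σ1 onset /m/, coda /v/ ok → phonotactically legal
sri — σ1 onset /sr/ (2→4 rises), coda /∅/ ok → phonotactically legal
mgu — violates constraint (c): syllable 1 onset /mg/: /m/ (nasal, 3) → /g/ (stop, 1) does not rise → phonotactically illegal
tvmi.mrwu — σ1 onset /tvm/ (1→2→3 rises), coda /∅/ ok; σ2 onset /mrw/ (3→4→5 rises), coda /∅/ ok → phonotactically legal
bmret — σ1 onset /bmr/ (1→3→4 rises), coda /t/ ok → phonotactically legal
si — σ1 onset /s/, coda /∅/ ok → phonotactically legal
Phonotactically legal: mev, sri, tvmi.mrwu, bmret, si → 5.

5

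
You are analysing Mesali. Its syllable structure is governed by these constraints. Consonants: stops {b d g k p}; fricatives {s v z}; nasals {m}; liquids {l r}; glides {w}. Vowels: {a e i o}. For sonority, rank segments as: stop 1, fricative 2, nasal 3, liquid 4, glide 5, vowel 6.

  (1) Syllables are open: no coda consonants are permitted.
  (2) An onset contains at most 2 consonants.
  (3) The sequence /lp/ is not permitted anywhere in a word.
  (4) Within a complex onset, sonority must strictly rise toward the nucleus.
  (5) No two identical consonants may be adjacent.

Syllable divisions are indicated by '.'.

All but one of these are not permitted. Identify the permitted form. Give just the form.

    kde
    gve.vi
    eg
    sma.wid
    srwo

gve.vi

kde — violates constraint 4: syllable 1 onset /kd/: /k/ (stop, 1) → /d/ (stop, 1) does not rise → not permitted
gve.vi — σ1 onset /gv/ (1→2 rises), coda /∅/ ok; σ2 onset /v/, coda /∅/ ok → permitted
eg — violates constraint 1: syllable 1 coda /g/ has 1 consonant (> 0) → not permitted
sma.wid — violates constraint 1: syllable 2 coda /d/ has 1 consonant (> 0) → not permitted
srwo — violates constraint 2: syllable 1 onset /srw/ has 3 consonants (> 2) → not permitted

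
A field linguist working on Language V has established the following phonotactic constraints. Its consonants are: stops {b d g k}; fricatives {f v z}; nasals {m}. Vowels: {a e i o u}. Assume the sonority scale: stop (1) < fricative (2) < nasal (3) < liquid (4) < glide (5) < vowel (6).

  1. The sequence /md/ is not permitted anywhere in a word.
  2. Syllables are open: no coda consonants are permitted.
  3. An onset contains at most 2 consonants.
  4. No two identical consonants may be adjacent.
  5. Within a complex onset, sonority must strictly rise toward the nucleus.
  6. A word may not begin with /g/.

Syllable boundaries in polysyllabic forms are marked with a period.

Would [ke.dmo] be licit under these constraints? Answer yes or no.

[ke.dmo] — σ1 onset /k/, coda /∅/ ok; σ2 onset /dm/ (1→3 rises), coda /∅/ ok → licit

yes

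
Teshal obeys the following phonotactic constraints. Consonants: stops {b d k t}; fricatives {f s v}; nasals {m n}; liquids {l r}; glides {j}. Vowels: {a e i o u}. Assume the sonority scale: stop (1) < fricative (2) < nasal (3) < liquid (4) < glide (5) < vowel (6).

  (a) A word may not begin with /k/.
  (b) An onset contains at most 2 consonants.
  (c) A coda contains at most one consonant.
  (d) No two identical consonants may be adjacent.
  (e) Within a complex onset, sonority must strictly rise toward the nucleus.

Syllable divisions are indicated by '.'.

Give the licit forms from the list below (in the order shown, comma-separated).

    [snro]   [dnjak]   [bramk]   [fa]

[snro] — violates constraint (b): syllable 1 onset /snr/ has 3 consonants (> 2) → illicit
[dnjak] — violates constraint (b): syllable 1 onset /dnj/ has 3 consonants (> 2) → illicit
[bramk] — violates constraint (c): syllable 1 coda /mk/ has 2 consonants (> 1) → illicit
[fa] — σ1 onset /f/, coda /∅/ ok → licit

[fa]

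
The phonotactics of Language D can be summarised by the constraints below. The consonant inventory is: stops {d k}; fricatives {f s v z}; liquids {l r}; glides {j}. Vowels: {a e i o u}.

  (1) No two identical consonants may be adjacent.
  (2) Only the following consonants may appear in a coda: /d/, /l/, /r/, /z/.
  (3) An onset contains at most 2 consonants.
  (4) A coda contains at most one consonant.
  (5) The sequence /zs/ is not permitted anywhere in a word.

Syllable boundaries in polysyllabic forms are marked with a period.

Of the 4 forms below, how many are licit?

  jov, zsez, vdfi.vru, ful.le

jov — violates constraint 2: syllable 1 coda contains /v/, which is not a licensed coda consonant → illicit
zsez — violates constraint 5: contains banned sequence /zs/ → illicit
vdfi.vru — violates constraint 3: syllable 1 onset /vdf/ has 3 consonants (> 2) → illicit
ful.le — violates constraint 1: adjacent identical consonants /ll/ → illicit
No form is licit → 0.

0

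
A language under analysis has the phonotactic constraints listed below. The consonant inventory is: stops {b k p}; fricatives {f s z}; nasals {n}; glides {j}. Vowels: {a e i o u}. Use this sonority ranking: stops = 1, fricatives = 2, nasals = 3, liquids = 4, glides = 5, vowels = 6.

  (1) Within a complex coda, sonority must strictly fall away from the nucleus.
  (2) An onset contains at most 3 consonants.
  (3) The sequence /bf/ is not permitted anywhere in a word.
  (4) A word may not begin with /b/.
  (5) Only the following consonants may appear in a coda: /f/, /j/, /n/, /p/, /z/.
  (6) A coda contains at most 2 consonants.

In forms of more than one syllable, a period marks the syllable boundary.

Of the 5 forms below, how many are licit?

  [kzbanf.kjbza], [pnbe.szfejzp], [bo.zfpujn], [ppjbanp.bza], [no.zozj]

0

[kzbanf.kjbza] — violates constraint 2: syllable 2 onset /kjbz/ has 4 consonants (> 3) → illicit
[pnbe.szfejzp] — violates constraint 6: syllable 2 coda /jzp/ has 3 consonants (> 2) → illicit
[bo.zfpujn] — violates constraint 4: word begins with /b/ → illicit
[ppjbanp.bza] — violates constraint 2: syllable 1 onset /ppjb/ has 4 consonants (> 3) → illicit
[no.zozj] — violates constraint 1: syllable 2 coda /zj/: /z/ (fricative, 2) → /j/ (glide, 5) does not fall → illicit
No form is licit → 0.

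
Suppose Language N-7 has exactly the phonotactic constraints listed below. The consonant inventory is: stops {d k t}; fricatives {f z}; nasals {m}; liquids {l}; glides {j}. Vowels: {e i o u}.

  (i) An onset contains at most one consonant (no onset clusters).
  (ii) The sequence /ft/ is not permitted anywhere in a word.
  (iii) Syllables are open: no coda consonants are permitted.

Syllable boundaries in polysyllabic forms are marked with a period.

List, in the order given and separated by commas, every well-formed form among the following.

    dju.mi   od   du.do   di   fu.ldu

du.do, di

dju.mi — violates constraint (i): syllable 1 onset /dj/ has 2 consonants (> 1) → ill-formed
od — violates constraint (iii): syllable 1 coda /d/ has 1 consonant (> 0) → ill-formed
du.do — σ1 onset /d/, coda /∅/ ok; σ2 onset /d/, coda /∅/ ok → well-formed
di — σ1 onset /d/, coda /∅/ ok → well-formed
fu.ldu — violates constraint (i): syllable 2 onset /ld/ has 2 consonants (> 1) → ill-formed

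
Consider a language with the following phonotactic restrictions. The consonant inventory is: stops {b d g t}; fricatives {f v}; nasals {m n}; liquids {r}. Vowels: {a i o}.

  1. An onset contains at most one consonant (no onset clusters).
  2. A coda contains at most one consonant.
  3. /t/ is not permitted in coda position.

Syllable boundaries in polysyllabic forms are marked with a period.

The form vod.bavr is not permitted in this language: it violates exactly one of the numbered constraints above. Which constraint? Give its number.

vod.bavr: syllable 2 coda /vr/ has 2 consonants (> 1).
This is a violation of constraint 2: "A coda contains at most one consonant."
The remaining constraints (1, 3) are satisfied.

2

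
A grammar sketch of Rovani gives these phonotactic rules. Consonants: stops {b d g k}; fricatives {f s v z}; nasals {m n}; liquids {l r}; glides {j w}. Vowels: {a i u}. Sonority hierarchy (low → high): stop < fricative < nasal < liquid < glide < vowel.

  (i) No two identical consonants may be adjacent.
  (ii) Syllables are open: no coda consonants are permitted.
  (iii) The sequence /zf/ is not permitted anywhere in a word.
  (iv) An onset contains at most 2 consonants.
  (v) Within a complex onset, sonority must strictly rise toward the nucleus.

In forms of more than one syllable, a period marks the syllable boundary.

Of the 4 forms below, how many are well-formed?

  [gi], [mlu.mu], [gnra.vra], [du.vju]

[gi] — σ1 onset /g/, coda /∅/ ok → well-formed
[mlu.mu] — σ1 onset /ml/ (3→4 rises), coda /∅/ ok; σ2 onset /m/, coda /∅/ ok → well-formed
[gnra.vra] — violates constraint (iv): syllable 1 onset /gnr/ has 3 consonants (> 2) → ill-formed
[du.vju] — σ1 onset /d/, coda /∅/ ok; σ2 onset /vj/ (2→5 rises), coda /∅/ ok → well-formed
Well-formed: [gi], [mlu.mu], [du.vju] → 3.

3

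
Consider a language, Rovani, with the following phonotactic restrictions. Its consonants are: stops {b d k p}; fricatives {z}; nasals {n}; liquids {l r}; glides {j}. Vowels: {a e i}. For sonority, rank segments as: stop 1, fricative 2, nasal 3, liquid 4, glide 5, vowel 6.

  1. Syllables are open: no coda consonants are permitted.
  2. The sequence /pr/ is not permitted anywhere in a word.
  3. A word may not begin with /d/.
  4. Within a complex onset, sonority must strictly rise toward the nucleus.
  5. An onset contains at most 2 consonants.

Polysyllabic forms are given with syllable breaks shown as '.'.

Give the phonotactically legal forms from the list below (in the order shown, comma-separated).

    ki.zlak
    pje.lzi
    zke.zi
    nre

ki.zlak — violates constraint 1: syllable 2 coda /k/ has 1 consonant (> 0) → phonotactically illegal
pje.lzi — violates constraint 4: syllable 2 onset /lz/: /l/ (liquid, 4) → /z/ (fricative, 2) does not rise → phonotactically illegal
zke.zi — violates constraint 4: syllable 1 onset /zk/: /z/ (fricative, 2) → /k/ (stop, 1) does not rise → phonotactically illegal
nre — σ1 onset /nr/ (3→4 rises), coda /∅/ ok → phonotactically legal

nre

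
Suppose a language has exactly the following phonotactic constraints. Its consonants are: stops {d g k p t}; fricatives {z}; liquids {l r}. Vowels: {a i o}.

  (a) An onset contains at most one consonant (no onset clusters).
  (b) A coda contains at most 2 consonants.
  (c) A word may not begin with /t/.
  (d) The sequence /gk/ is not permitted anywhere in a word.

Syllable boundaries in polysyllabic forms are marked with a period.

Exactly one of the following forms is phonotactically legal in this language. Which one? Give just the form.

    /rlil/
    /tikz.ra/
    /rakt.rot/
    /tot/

/rlil/ — violates constraint (a): syllable 1 onset /rl/ has 2 consonants (> 1) → phonotactically illegal
/tikz.ra/ — violates constraint (c): word begins with /t/ → phonotactically illegal
/rakt.rot/ — σ1 onset /r/, coda /kt/ (2C) ok; σ2 onset /r/, coda /t/ ok → phonotactically legal
/tot/ — violates constraint (c): word begins with /t/ → phonotactically illegal

/rakt.rot/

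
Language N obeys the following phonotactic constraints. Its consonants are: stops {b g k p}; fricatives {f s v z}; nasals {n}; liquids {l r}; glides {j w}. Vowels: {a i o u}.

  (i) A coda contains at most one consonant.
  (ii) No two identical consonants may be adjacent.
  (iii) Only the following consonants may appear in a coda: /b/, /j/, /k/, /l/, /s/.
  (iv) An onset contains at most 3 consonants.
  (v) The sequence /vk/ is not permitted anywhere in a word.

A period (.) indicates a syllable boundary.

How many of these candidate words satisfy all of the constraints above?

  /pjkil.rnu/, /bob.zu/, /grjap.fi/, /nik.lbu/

/pjkil.rnu/ — σ1 onset /pjk/ (3C), coda /l/ ok; σ2 onset /rn/ (2C), coda /∅/ ok → licit
/bob.zu/ — σ1 onset /b/, coda /b/ ok; σ2 onset /z/, coda /∅/ ok → licit
/grjap.fi/ — violates constraint (iii): syllable 1 coda contains /p/, which is not a licensed coda consonant → illicit
/nik.lbu/ — σ1 onset /n/, coda /k/ ok; σ2 onset /lb/ (2C), coda /∅/ ok → licit
Licit: /pjkil.rnu/, /bob.zu/, /nik.lbu/ → 3.

3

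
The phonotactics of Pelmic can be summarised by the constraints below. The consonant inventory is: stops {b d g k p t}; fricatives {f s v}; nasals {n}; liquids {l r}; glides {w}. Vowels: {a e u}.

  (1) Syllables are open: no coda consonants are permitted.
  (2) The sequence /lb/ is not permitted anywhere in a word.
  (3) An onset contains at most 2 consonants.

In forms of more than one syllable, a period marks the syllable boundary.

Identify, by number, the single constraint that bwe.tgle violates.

bwe.tgle: syllable 2 onset /tgl/ has 3 consonants (> 2).
This is a violation of constraint 3: "An onset contains at most 2 consonants."
The remaining constraints (1, 2) are satisfied.

3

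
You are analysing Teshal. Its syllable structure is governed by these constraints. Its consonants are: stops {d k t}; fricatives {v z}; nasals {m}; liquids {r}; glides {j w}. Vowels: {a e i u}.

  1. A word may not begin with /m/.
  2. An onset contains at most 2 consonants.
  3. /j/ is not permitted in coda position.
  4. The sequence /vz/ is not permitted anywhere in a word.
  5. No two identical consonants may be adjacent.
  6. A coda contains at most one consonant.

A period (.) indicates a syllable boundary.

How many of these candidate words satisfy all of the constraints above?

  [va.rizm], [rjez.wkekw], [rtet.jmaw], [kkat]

1

[va.rizm] — violates constraint 6: syllable 2 coda /zm/ has 2 consonants (> 1) → illicit
[rjez.wkekw] — violates constraint 6: syllable 2 coda /kw/ has 2 consonants (> 1) → illicit
[rtet.jmaw] — σ1 onset /rt/ (2C), coda /t/ ok; σ2 onset /jm/ (2C), coda /w/ ok → licit
[kkat] — violates constraint 5: adjacent identical consonants /kk/ → illicit
Licit: [rtet.jmaw] → 1.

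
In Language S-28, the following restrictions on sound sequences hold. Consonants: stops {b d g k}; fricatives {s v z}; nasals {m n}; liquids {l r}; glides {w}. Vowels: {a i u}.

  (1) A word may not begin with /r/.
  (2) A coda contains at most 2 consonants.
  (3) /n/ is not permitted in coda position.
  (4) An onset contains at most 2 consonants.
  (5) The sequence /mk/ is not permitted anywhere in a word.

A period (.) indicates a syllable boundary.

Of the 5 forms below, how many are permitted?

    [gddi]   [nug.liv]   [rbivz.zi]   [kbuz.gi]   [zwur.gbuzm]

[gddi] — violates constraint 4: syllable 1 onset /gdd/ has 3 consonants (> 2) → not permitted
[nug.liv] — σ1 onset /n/, coda /g/ ok; σ2 onset /l/, coda /v/ ok → permitted
[rbivz.zi] — violates constraint 1: word begins with /r/ → not permitted
[kbuz.gi] — σ1 onset /kb/ (2C), coda /z/ ok; σ2 onset /g/, coda /∅/ ok → permitted
[zwur.gbuzm] — σ1 onset /zw/ (2C), coda /r/ ok; σ2 onset /gb/ (2C), coda /zm/ (2C) ok → permitted
Permitted: [nug.liv], [kbuz.gi], [zwur.gbuzm] → 3.

3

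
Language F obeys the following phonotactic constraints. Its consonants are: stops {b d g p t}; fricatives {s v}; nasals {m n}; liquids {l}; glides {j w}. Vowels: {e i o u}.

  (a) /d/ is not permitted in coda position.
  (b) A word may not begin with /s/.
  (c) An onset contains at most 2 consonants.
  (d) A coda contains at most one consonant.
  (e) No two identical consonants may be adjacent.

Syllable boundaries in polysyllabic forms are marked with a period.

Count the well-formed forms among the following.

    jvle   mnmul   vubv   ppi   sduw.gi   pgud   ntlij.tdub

jvle — violates constraint (c): syllable 1 onset /jvl/ has 3 consonants (> 2) → ill-formed
mnmul — violates constraint (c): syllable 1 onset /mnm/ has 3 consonants (> 2) → ill-formed
vubv — violates constraint (d): syllable 1 coda /bv/ has 2 consonants (> 1) → ill-formed
ppi — violates constraint (e): adjacent identical consonants /pp/ → ill-formed
sduw.gi — violates constraint (b): word begins with /s/ → ill-formed
pgud — violates constraint (a): syllable 1 coda contains /d/ → ill-formed
ntlij.tdub — violates constraint (c): syllable 1 onset /ntl/ has 3 consonants (> 2) → ill-formed
No form is well-formed → 0.

0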